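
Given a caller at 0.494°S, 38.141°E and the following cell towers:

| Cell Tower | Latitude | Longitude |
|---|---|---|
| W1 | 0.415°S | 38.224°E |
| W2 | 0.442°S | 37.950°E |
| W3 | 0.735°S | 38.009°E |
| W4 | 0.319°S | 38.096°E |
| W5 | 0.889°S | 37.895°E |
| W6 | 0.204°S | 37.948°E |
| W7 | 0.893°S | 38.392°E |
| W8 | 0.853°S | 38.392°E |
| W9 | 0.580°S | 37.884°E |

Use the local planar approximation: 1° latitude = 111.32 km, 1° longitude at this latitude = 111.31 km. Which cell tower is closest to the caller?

Distances from 0.494°S, 38.141°E:
W1: 12.755 km
W2: 22.034 km
W3: 30.588 km
W4: 20.115 km
W5: 51.800 km
W6: 38.777 km
W7: 52.473 km
W8: 48.762 km
W9: 30.166 km
Minimum: W1 at 12.755 km.

W1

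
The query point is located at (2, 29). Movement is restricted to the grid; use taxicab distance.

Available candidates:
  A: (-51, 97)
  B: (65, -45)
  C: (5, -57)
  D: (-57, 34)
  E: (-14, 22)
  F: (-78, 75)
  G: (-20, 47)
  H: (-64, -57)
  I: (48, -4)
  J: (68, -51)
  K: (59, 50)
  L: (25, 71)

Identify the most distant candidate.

H

Distances from (2, 29):
A: 121
B: 137
C: 89
D: 64
E: 23
F: 126
G: 40
H: 152
I: 79
J: 146
K: 78
L: 65
Maximum: H at 152.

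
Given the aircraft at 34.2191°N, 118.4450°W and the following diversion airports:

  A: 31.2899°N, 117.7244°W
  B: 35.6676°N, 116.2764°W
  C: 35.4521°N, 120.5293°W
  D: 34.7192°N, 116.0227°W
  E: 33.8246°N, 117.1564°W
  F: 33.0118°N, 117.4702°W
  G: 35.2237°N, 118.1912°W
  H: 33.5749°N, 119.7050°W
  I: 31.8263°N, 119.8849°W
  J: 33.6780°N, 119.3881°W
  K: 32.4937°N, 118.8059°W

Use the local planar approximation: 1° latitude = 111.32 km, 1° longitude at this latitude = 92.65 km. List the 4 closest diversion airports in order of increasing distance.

J, G, E, H

Distances from 34.2191°N, 118.4450°W:
A: √((-2.9292·111.32)² + (0.7206·92.65)²) = √(106327.216857 + 4457.376950) = 332.8432 km
B: √((1.4485·111.32)² + (2.1686·92.65)²) = √(26000.601459 + 40369.163854) = 257.6233 km
C: √((1.2330·111.32)² + (-2.0843·92.65)²) = √(18839.637777 + 37291.624657) = 236.9204 km
D: √((0.5001·111.32)² + (2.4223·92.65)²) = √(3099.274938 + 50367.072117) = 231.2279 km
E: √((-0.3945·111.32)² + (1.2886·92.65)²) = √(1928.592220 + 14253.683178) = 127.2096 km
F: √((-1.2073·111.32)² + (0.9748·92.65)²) = √(18062.455768 + 8156.838964) = 161.9237 km
G: √((1.0046·111.32)² + (0.2538·92.65)²) = √(12506.412328 + 552.935002) = 114.2775 km
H: √((-0.6442·111.32)² + (-1.2600·92.65)²) = √(5142.660282 + 13627.994121) = 137.0060 km
I: √((-2.3928·111.32)² + (-1.4399·92.65)²) = √(70951.110191 + 17797.356943) = 297.9068 km
J: √((-0.5411·111.32)² + (-0.9431·92.65)²) = √(3628.285584 + 7634.952457) = 106.1284 km
K: √((-1.7254·111.32)² + (-0.3609·92.65)²) = √(36891.471868 + 1118.058716) = 194.9603 km
Sorted: J (106.1284 km) < G (114.2775 km) < E (127.2096 km) < H (137.0060 km) < F (161.9237 km) < K (194.9603 km) < …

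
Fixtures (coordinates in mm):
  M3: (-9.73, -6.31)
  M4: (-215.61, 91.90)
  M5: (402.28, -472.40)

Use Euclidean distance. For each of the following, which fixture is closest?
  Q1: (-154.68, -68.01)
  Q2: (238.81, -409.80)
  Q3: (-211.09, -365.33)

Q1 at (-154.68, -68.01):
  M3: 157.54 mm
  M4: 171.12 mm
  M5: 688.28 mm
  → nearest: M3 (157.54 mm)
Q2 at (238.81, -409.80):
  M3: 473.89 mm
  M4: 676.91 mm
  M5: 175.05 mm
  → nearest: M5 (175.05 mm)
Q3 at (-211.09, -365.33):
  M3: 411.63 mm
  M4: 457.25 mm
  M5: 622.64 mm
  → nearest: M3 (411.63 mm)

Q1→M3; Q2→M5; Q3→M3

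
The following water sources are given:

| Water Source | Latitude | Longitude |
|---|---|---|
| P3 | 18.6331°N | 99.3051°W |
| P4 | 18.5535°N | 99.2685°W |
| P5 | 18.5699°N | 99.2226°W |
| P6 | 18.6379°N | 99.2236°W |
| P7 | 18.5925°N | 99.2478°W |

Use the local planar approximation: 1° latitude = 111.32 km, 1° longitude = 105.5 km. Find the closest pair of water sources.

P5 and P7

Pairwise distances:
P5–P7: √((0.0226·111.32)² + (-0.0252·105.5)²) = √(6.329411 + 7.068154) = 3.6603 km
P4–P7: √((0.0390·111.32)² + (0.0207·105.5)²) = √(18.848449 + 4.769201) = 4.8598 km
P4–P5: √((0.0164·111.32)² + (0.0459·105.5)²) = √(3.332991 + 23.449322) = 5.1752 km
P6–P7: √((-0.0454·111.32)² + (-0.0242·105.5)²) = √(25.542188 + 6.518320) = 5.6622 km
P3–P7: √((-0.0406·111.32)² + (0.0573·105.5)²) = √(20.426712 + 36.543839) = 7.5479 km
P5–P6: √((0.0680·111.32)² + (-0.0010·105.5)²) = √(57.301266 + 0.011130) = 7.5705 km
P3–P6: √((0.0048·111.32)² + (0.0815·105.5)²) = √(0.285515 + 73.929903) = 8.6148 km
P3–P4: √((-0.0796·111.32)² + (0.0366·105.5)²) = √(78.518597 + 14.909638) = 9.6658 km
P4–P6: √((0.0844·111.32)² + (0.0449·105.5)²) = √(88.273691 + 22.438695) = 10.5220 km
P3–P5: √((-0.0632·111.32)² + (0.0825·105.5)²) = √(49.497191 + 75.755264) = 11.1916 km
Closest pair: P5–P7 at 3.6603 km.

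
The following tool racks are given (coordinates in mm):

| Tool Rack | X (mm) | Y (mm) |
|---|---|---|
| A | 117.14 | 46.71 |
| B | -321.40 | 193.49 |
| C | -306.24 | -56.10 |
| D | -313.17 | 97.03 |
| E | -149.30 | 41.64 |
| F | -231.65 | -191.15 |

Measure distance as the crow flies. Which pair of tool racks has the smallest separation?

B and D

Pairwise distances:
B–D: 96.81 mm
C–D: 153.29 mm
C–F: 154.28 mm
D–E: 172.98 mm
C–E: 184.89 mm
B–E: 229.51 mm
E–F: 246.93 mm
B–C: 250.05 mm
A–E: 266.49 mm
D–F: 299.49 mm
B–F: 394.97 mm
A–F: 422.18 mm
A–D: 433.24 mm
A–C: 435.68 mm
A–B: 462.45 mm
Closest pair: B–D at 96.81 mm.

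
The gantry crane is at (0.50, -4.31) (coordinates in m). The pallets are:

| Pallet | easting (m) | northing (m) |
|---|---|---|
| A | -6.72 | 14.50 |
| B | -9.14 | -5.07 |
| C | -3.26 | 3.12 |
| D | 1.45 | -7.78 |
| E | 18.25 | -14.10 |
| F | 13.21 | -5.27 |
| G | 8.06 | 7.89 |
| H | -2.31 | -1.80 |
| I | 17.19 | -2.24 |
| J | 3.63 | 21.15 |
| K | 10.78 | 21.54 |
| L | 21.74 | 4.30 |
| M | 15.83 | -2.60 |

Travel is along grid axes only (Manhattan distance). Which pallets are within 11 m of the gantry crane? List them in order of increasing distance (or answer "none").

Distances from (0.50, -4.31):
A: 26.03 m
B: 10.40 m
C: 11.19 m
D: 4.42 m
E: 27.54 m
F: 13.67 m
G: 19.76 m
H: 5.32 m
I: 18.76 m
J: 28.59 m
K: 36.13 m
L: 29.85 m
M: 17.04 m
Threshold 11 m: D (4.42 m), H (5.32 m), B (10.40 m) are within range.

D, H, B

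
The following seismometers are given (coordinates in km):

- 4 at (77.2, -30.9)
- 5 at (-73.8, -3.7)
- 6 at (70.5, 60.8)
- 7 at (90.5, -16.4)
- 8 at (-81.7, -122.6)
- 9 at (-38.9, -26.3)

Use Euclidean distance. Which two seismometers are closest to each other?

Pairwise distances:
4–5: 153.4 km
4–6: 91.9 km
4–7: 19.7 km
4–8: 183.5 km
4–9: 116.2 km
5–6: 158.1 km
5–7: 164.8 km
5–8: 119.2 km
5–9: 41.6 km
6–7: 79.7 km
6–8: 238.3 km
6–9: 139.8 km
7–8: 202.3 km
7–9: 129.8 km
8–9: 105.4 km
Closest pair: 4–7 at 19.7 km.

4 and 7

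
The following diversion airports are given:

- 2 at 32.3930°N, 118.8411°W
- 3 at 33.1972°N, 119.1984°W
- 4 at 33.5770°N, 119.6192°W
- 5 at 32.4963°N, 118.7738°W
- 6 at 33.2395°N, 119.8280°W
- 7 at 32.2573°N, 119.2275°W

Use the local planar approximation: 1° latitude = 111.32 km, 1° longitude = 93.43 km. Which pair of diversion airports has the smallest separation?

2 and 5

Pairwise distances:
2–5: 13.1062 km
2–7: 39.1344 km
4–6: 42.3333 km
5–7: 50.0469 km
3–4: 57.7342 km
3–6: 59.0117 km
3–5: 87.5301 km
2–3: 95.5451 km
3–7: 104.6650 km
6–7: 122.8928 km
5–6: 128.6305 km
2–6: 131.8397 km
4–5: 143.9155 km
2–4: 150.5224 km
4–7: 151.3987 km
Closest pair: 2–5 at 13.1062 km.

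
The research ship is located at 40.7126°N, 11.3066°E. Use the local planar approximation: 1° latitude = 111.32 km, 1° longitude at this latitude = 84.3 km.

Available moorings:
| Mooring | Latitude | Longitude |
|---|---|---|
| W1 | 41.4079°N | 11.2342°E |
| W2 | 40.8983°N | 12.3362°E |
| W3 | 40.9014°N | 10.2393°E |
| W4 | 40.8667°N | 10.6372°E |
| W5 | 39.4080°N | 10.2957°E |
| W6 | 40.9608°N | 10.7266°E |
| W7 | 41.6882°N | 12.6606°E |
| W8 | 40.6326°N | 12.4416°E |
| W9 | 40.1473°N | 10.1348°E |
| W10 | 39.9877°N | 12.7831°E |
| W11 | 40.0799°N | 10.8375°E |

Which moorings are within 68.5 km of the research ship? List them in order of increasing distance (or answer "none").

Distances from 40.7126°N, 11.3066°E:
W1: √((0.6953·111.32)² + (-0.0724·84.3)²) = √(5990.883221 + 37.250515) = 77.6411 km
W2: √((0.1857·111.32)² + (1.0296·84.3)²) = √(427.336711 + 7533.420630) = 89.2231 km
W3: √((0.1888·111.32)² + (-1.0673·84.3)²) = √(441.723368 + 8095.210908) = 92.3955 km
W4: √((0.1541·111.32)² + (-0.6694·84.3)²) = √(294.273851 + 3184.392301) = 58.9802 km
W5: √((-1.3046·111.32)² + (-1.0109·84.3)²) = √(21091.192897 + 7262.255804) = 168.3848 km
W6: √((0.2482·111.32)² + (-0.5800·84.3)²) = √(763.396122 + 2390.623236) = 56.1607 km
W7: √((0.9756·111.32)² + (1.3540·84.3)²) = √(11794.783637 + 13028.441821) = 157.5539 km
W8: √((-0.0800·111.32)² + (1.1350·84.3)²) = √(79.309711 + 9154.758080) = 96.0941 km
W9: √((-0.5653·111.32)² + (-1.1718·84.3)²) = √(3960.083709 + 9758.029722) = 117.1244 km
W10: √((-0.7249·111.32)² + (1.4765·84.3)²) = √(6511.823112 + 15492.519514) = 148.3386 km
W11: √((-0.6327·111.32)² + (-0.4691·84.3)²) = √(4960.689726 + 1563.817307) = 80.7744 km
Threshold 68.5 km: W6 (56.1607 km), W4 (58.9802 km) are within range.

W6, W4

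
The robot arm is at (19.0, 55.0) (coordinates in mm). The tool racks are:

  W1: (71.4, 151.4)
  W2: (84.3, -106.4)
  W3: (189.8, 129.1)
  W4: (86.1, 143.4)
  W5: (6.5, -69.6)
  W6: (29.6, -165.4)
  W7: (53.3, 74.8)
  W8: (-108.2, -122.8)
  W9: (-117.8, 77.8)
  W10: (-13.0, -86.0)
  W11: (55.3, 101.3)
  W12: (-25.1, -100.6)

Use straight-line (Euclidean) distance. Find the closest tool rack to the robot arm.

Distances from (19.0, 55.0):
W1: √((52.4)² + (96.4)²) = √(2745.760 + 9292.960) = 109.7 mm
W2: √((65.3)² + (-161.4)²) = √(4264.090 + 26049.960) = 174.1 mm
W3: √((170.8)² + (74.1)²) = √(29172.640 + 5490.810) = 186.2 mm
W4: √((67.1)² + (88.4)²) = √(4502.410 + 7814.560) = 111.0 mm
W5: √((-12.5)² + (-124.6)²) = √(156.250 + 15525.160) = 125.2 mm
W6: √((10.6)² + (-220.4)²) = √(112.360 + 48576.160) = 220.7 mm
W7: √((34.3)² + (19.8)²) = √(1176.490 + 392.040) = 39.6 mm
W8: √((-127.2)² + (-177.8)²) = √(16179.840 + 31612.840) = 218.6 mm
W9: √((-136.8)² + (22.8)²) = √(18714.240 + 519.840) = 138.7 mm
W10: √((-32.0)² + (-141.0)²) = √(1024.000 + 19881.000) = 144.6 mm
W11: √((36.3)² + (46.3)²) = √(1317.690 + 2143.690) = 58.8 mm
W12: √((-44.1)² + (-155.6)²) = √(1944.810 + 24211.360) = 161.7 mm
Minimum: W7 at 39.6 mm.

W7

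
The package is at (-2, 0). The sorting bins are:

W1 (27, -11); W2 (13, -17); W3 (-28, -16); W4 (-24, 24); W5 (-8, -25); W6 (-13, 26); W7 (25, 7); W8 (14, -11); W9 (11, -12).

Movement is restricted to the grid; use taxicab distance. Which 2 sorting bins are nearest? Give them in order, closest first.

Distances from (-2, 0):
W1: 40
W2: 32
W3: 42
W4: 46
W5: 31
W6: 37
W7: 34
W8: 27
W9: 25
Sorted: W9 (25) < W8 (27) < W5 (31) < W2 (32) < …

W9, W8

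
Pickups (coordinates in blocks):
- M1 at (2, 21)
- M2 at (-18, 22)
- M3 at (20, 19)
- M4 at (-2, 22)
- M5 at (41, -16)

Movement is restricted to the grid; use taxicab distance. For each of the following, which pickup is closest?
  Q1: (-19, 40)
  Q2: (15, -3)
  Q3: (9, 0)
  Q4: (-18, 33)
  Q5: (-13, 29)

Q1→M2; Q2→M3; Q3→M1; Q4→M2; Q5→M2

Q1 at (-19, 40):
  M1: 40 blocks
  M2: 19 blocks
  M3: 60 blocks
  M4: 35 blocks
  M5: 116 blocks
  → nearest: M2 (19 blocks)
Q2 at (15, -3):
  M1: 37 blocks
  M2: 58 blocks
  M3: 27 blocks
  M4: 42 blocks
  M5: 39 blocks
  → nearest: M3 (27 blocks)
Q3 at (9, 0):
  M1: 28 blocks
  M2: 49 blocks
  M3: 30 blocks
  M4: 33 blocks
  M5: 48 blocks
  → nearest: M1 (28 blocks)
Q4 at (-18, 33):
  M1: 32 blocks
  M2: 11 blocks
  M3: 52 blocks
  M4: 27 blocks
  M5: 108 blocks
  → nearest: M2 (11 blocks)
Q5 at (-13, 29):
  M1: 23 blocks
  M2: 12 blocks
  M3: 43 blocks
  M4: 18 blocks
  M5: 99 blocks
  → nearest: M2 (12 blocks)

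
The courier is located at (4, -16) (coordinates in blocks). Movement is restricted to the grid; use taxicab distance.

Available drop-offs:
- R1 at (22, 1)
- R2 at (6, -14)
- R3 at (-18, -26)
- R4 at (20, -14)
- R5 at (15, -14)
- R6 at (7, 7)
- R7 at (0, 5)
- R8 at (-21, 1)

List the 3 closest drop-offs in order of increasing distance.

R2, R5, R4

Distances from (4, -16):
R1: |18| + |17| = 18 + 17 = 35 blocks
R2: |2| + |2| = 2 + 2 = 4 blocks
R3: |-22| + |-10| = 22 + 10 = 32 blocks
R4: |16| + |2| = 16 + 2 = 18 blocks
R5: |11| + |2| = 11 + 2 = 13 blocks
R6: |3| + |23| = 3 + 23 = 26 blocks
R7: |-4| + |21| = 4 + 21 = 25 blocks
R8: |-25| + |17| = 25 + 17 = 42 blocks
Sorted: R2 (4 blocks) < R5 (13 blocks) < R4 (18 blocks) < R7 (25 blocks) < R6 (26 blocks) < …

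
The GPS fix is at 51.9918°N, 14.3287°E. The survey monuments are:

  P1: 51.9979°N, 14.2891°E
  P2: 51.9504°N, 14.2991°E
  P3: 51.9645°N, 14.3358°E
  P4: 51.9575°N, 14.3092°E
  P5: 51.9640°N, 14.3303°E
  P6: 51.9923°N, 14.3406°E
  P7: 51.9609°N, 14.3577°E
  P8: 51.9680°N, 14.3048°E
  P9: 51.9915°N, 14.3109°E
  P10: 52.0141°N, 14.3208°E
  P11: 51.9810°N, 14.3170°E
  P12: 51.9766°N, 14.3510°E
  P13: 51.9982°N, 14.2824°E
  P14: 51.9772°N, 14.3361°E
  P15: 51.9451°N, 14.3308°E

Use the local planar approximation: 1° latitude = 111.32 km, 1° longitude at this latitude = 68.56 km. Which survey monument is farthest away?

Distances from 51.9918°N, 14.3287°E:
P1: 2.7986 km
P2: 5.0357 km
P3: 3.0778 km
P4: 4.0456 km
P5: 3.0966 km
P6: 0.8178 km
P7: 3.9731 km
P8: 3.1152 km
P9: 1.2208 km
P10: 2.5408 km
P11: 1.4453 km
P12: 2.2805 km
P13: 3.2533 km
P14: 1.7026 km
P15: 5.2006 km
Maximum: P15 at 5.2006 km.

P15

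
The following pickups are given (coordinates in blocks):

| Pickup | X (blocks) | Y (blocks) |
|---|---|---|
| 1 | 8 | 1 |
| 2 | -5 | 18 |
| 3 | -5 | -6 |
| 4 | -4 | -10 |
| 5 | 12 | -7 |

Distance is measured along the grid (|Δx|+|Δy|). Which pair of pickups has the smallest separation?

Pairwise distances:
1–2: |-13| + |17| = 13 + 17 = 30 blocks
1–3: |-13| + |-7| = 13 + 7 = 20 blocks
1–4: |-12| + |-11| = 12 + 11 = 23 blocks
1–5: |4| + |-8| = 4 + 8 = 12 blocks
2–3: |0| + |-24| = 0 + 24 = 24 blocks
2–4: |1| + |-28| = 1 + 28 = 29 blocks
2–5: |17| + |-25| = 17 + 25 = 42 blocks
3–4: |1| + |-4| = 1 + 4 = 5 blocks
3–5: |17| + |-1| = 17 + 1 = 18 blocks
4–5: |16| + |3| = 16 + 3 = 19 blocks
Closest pair: 3–4 at 5 blocks.

3 and 4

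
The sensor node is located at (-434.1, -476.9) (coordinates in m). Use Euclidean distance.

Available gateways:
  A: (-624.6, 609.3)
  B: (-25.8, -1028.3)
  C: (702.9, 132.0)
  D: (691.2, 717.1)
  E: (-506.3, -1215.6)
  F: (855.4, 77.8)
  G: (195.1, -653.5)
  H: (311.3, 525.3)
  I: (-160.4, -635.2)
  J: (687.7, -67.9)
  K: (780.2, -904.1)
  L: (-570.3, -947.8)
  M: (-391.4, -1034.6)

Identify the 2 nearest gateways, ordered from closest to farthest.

I, L

Distances from (-434.1, -476.9):
A: √((-190.5)² + (1086.2)²) = √(36290.250 + 1179830.440) = 1102.8 m
B: √((408.3)² + (-551.4)²) = √(166708.890 + 304041.960) = 686.1 m
C: √((1137.0)² + (608.9)²) = √(1292769.000 + 370759.210) = 1289.8 m
D: √((1125.3)² + (1194.0)²) = √(1266300.090 + 1425636.000) = 1640.7 m
E: √((-72.2)² + (-738.7)²) = √(5212.840 + 545677.690) = 742.2 m
F: √((1289.5)² + (554.7)²) = √(1662810.250 + 307692.090) = 1403.7 m
G: √((629.2)² + (-176.6)²) = √(395892.640 + 31187.560) = 653.5 m
H: √((745.4)² + (1002.2)²) = √(555621.160 + 1004404.840) = 1249.0 m
I: √((273.7)² + (-158.3)²) = √(74911.690 + 25058.890) = 316.2 m
J: √((1121.8)² + (409.0)²) = √(1258435.240 + 167281.000) = 1194.0 m
K: √((1214.3)² + (-427.2)²) = √(1474524.490 + 182499.840) = 1287.3 m
L: √((-136.2)² + (-470.9)²) = √(18550.440 + 221746.810) = 490.2 m
M: √((42.7)² + (-557.7)²) = √(1823.290 + 311029.290) = 559.3 m
Sorted: I (316.2 m) < L (490.2 m) < M (559.3 m) < G (653.5 m) < …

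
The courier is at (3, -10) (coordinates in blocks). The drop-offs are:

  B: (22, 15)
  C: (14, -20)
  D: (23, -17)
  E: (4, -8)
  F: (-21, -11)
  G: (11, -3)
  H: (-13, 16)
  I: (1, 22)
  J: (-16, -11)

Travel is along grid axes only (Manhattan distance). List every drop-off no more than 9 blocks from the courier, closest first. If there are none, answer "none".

Distances from (3, -10):
B: 44 blocks
C: 21 blocks
D: 27 blocks
E: 3 blocks
F: 25 blocks
G: 15 blocks
H: 42 blocks
I: 34 blocks
J: 20 blocks
Threshold 9 blocks: E (3 blocks) is within range.

E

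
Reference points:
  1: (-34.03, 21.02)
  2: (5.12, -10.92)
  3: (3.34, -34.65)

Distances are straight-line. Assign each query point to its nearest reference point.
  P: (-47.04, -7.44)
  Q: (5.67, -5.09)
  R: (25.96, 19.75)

P→1; Q→2; R→2

P at (-47.04, -7.44):
  1: 31.29
  2: 52.28
  3: 57.26
  → nearest: 1 (31.29)
Q at (5.67, -5.09):
  1: 47.52
  2: 5.86
  3: 29.65
  → nearest: 2 (5.86)
R at (25.96, 19.75):
  1: 60.00
  2: 37.08
  3: 58.92
  → nearest: 2 (37.08)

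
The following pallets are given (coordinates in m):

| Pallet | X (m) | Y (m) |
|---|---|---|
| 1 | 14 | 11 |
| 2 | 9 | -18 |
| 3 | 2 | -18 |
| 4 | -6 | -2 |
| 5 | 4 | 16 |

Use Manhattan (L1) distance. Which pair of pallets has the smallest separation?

Pairwise distances:
1–2: |-5| + |-29| = 5 + 29 = 34 m
1–3: |-12| + |-29| = 12 + 29 = 41 m
1–4: |-20| + |-13| = 20 + 13 = 33 m
1–5: |-10| + |5| = 10 + 5 = 15 m
2–3: |-7| + |0| = 7 + 0 = 7 m
2–4: |-15| + |16| = 15 + 16 = 31 m
2–5: |-5| + |34| = 5 + 34 = 39 m
3–4: |-8| + |16| = 8 + 16 = 24 m
3–5: |2| + |34| = 2 + 34 = 36 m
4–5: |10| + |18| = 10 + 18 = 28 m
Closest pair: 2–3 at 7 m.

2 and 3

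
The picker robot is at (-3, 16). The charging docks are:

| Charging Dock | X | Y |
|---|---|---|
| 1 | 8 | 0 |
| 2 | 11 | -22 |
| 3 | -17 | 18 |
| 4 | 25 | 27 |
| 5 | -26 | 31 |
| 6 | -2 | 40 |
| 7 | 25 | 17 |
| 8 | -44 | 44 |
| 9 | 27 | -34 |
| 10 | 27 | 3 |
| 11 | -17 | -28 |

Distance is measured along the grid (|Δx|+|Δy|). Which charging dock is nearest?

Distances from (-3, 16):
1: 27
2: 52
3: 16
4: 39
5: 38
6: 25
7: 29
8: 69
9: 80
10: 43
11: 58
Minimum: 3 at 16.

3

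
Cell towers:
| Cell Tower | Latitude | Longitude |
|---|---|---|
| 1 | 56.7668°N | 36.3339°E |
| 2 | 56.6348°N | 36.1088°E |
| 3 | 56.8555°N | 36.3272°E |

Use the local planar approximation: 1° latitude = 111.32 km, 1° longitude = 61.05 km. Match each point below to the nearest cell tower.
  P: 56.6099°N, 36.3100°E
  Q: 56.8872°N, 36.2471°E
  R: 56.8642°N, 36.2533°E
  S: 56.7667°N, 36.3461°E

P at 56.6099°N, 36.3100°E:
  1: √((0.1569·111.32)² + (0.0239·61.05)²) = √(305.064929 + 2.128958) = 17.5269 km
  2: √((0.0249·111.32)² + (-0.2012·61.05)²) = √(7.683252 + 150.878476) = 12.5921 km
  3: √((0.2456·111.32)² + (0.0172·61.05)²) = √(747.486099 + 1.102626) = 27.3603 km
  → nearest: 2 (12.5921 km)
Q at 56.8872°N, 36.2471°E:
  1: √((-0.1204·111.32)² + (0.0868·61.05)²) = √(179.638479 + 28.080885) = 14.4125 km
  2: √((-0.2524·111.32)² + (-0.1383·61.05)²) = √(789.450850 + 71.287880) = 29.3383 km
  3: √((-0.0317·111.32)² + (0.0801·61.05)²) = √(12.452740 + 23.913127) = 6.0304 km
  → nearest: 3 (6.0304 km)
R at 56.8642°N, 36.2533°E:
  1: √((-0.0974·111.32)² + (0.0806·61.05)²) = √(117.561281 + 24.212600) = 11.9069 km
  2: √((-0.2294·111.32)² + (-0.1445·61.05)²) = √(652.128563 + 77.822832) = 27.0176 km
  3: √((-0.0087·111.32)² + (0.0739·61.05)²) = √(0.937961 + 20.354489) = 4.6144 km
  → nearest: 3 (4.6144 km)
S at 56.7667°N, 36.3461°E:
  1: √((0.0001·111.32)² + (-0.0122·61.05)²) = √(0.000124 + 0.554742) = 0.7449 km
  2: √((-0.1319·111.32)² + (-0.2373·61.05)²) = √(215.593661 + 209.877950) = 20.6270 km
  3: √((0.0888·111.32)² + (-0.0189·61.05)²) = √(97.717495 + 1.331358) = 9.9523 km
  → nearest: 1 (0.7449 km)

P→2; Q→3; R→3; S→1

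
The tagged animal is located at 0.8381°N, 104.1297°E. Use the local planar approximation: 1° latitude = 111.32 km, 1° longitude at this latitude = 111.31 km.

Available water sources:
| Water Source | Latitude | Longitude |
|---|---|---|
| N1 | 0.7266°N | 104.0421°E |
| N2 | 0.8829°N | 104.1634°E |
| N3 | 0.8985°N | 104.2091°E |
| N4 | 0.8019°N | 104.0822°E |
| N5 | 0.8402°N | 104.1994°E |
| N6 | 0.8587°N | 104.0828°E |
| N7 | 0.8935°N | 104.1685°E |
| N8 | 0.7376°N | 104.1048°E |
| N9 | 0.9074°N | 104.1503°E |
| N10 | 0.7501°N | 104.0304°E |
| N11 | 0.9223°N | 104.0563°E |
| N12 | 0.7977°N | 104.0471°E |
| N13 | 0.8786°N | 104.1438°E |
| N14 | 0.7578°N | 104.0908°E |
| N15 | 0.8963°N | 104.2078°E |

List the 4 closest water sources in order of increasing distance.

N13, N6, N2, N4

Distances from 0.8381°N, 104.1297°E:
N1: √((-0.1115·111.32)² + (-0.0876·111.31)²) = √(154.062212 + 95.077243) = 15.7842 km
N2: √((0.0448·111.32)² + (0.0337·111.31)²) = √(24.871525 + 14.071104) = 6.2404 km
N3: √((0.0604·111.32)² + (0.0794·111.31)²) = √(45.208518 + 78.110491) = 11.1049 km
N4: √((-0.0362·111.32)² + (-0.0475·111.31)²) = √(16.239159 + 27.954748) = 6.6478 km
N5: √((0.0021·111.32)² + (0.0697·111.31)²) = √(0.054649 + 60.191328) = 7.7618 km
N6: √((0.0206·111.32)² + (-0.0469·111.31)²) = √(5.258730 + 27.252983) = 5.7019 km
N7: √((0.0554·111.32)² + (0.0388·111.31)²) = √(38.033468 + 18.652275) = 7.5290 km
N8: √((-0.1005·111.32)² + (-0.0249·111.31)²) = √(125.163736 + 7.681872) = 11.5259 km
N9: √((0.0693·111.32)² + (0.0206·111.31)²) = √(59.513140 + 5.257785) = 8.0480 km
N10: √((-0.0880·111.32)² + (-0.0993·111.31)²) = √(95.964751 + 122.170644) = 14.7694 km
N11: √((0.0842·111.32)² + (-0.0734·111.31)²) = √(87.855828 + 66.751416) = 12.4341 km
N12: √((-0.0404·111.32)² + (-0.0826·111.31)²) = √(20.225959 + 84.533424) = 10.2352 km
N13: √((0.0405·111.32)² + (0.0141·111.31)²) = √(20.326212 + 2.463239) = 4.7738 km
N14: √((-0.0803·111.32)² + (-0.0389·111.31)²) = √(79.905649 + 18.748545) = 9.9325 km
N15: √((0.0582·111.32)² + (0.0781·111.31)²) = √(41.975160 + 75.573656) = 10.8420 km
Sorted: N13 (4.7738 km) < N6 (5.7019 km) < N2 (6.2404 km) < N4 (6.6478 km) < N7 (7.5290 km) < N5 (7.7618 km) < …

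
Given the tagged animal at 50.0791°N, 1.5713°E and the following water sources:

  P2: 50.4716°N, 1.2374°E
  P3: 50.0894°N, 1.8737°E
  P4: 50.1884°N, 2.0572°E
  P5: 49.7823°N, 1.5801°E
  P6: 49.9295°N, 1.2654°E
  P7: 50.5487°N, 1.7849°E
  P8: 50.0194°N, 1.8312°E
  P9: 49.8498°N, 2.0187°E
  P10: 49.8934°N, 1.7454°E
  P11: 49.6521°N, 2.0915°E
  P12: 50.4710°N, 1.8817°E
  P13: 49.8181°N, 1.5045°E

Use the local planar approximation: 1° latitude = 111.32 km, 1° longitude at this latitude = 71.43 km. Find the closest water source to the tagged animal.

Distances from 50.0791°N, 1.5713°E:
P2: 49.7788 km
P3: 21.6308 km
P4: 36.7788 km
P5: 33.0458 km
P6: 27.4733 km
P7: 54.4569 km
P8: 19.7183 km
P9: 40.9006 km
P10: 24.1245 km
P11: 60.3337 km
P12: 48.9372 km
P13: 29.4437 km
Minimum: P8 at 19.7183 km.

P8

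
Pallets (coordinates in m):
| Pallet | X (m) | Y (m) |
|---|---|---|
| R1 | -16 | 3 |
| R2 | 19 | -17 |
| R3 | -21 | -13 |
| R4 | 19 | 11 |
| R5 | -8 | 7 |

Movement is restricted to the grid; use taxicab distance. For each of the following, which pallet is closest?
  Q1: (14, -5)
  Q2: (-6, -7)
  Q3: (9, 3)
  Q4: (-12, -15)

Q1→R2; Q2→R5; Q3→R4; Q4→R3

Q1 at (14, -5):
  R1: |-30| + |8| = 30 + 8 = 38 m
  R2: |5| + |-12| = 5 + 12 = 17 m
  R3: |-35| + |-8| = 35 + 8 = 43 m
  R4: |5| + |16| = 5 + 16 = 21 m
  R5: |-22| + |12| = 22 + 12 = 34 m
  → nearest: R2 (17 m)
Q2 at (-6, -7):
  R1: |-10| + |10| = 10 + 10 = 20 m
  R2: |25| + |-10| = 25 + 10 = 35 m
  R3: |-15| + |-6| = 15 + 6 = 21 m
  R4: |25| + |18| = 25 + 18 = 43 m
  R5: |-2| + |14| = 2 + 14 = 16 m
  → nearest: R5 (16 m)
Q3 at (9, 3):
  R1: |-25| + |0| = 25 + 0 = 25 m
  R2: |10| + |-20| = 10 + 20 = 30 m
  R3: |-30| + |-16| = 30 + 16 = 46 m
  R4: |10| + |8| = 10 + 8 = 18 m
  R5: |-17| + |4| = 17 + 4 = 21 m
  → nearest: R4 (18 m)
Q4 at (-12, -15):
  R1: |-4| + |18| = 4 + 18 = 22 m
  R2: |31| + |-2| = 31 + 2 = 33 m
  R3: |-9| + |2| = 9 + 2 = 11 m
  R4: |31| + |26| = 31 + 26 = 57 m
  R5: |4| + |22| = 4 + 22 = 26 m
  → nearest: R3 (11 m)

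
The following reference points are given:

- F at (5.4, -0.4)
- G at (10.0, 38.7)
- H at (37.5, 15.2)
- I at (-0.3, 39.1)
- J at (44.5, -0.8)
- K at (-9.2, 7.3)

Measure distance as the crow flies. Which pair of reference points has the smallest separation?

G and I

Pairwise distances:
F–G: √((4.6)² + (39.1)²) = √(21.160 + 1528.810) = 39.4
F–H: √((32.1)² + (15.6)²) = √(1030.410 + 243.360) = 35.7
F–I: √((-5.7)² + (39.5)²) = √(32.490 + 1560.250) = 39.9
F–J: √((39.1)² + (-0.4)²) = √(1528.810 + 0.160) = 39.1
F–K: √((-14.6)² + (7.7)²) = √(213.160 + 59.290) = 16.5
G–H: √((27.5)² + (-23.5)²) = √(756.250 + 552.250) = 36.2
G–I: √((-10.3)² + (0.4)²) = √(106.090 + 0.160) = 10.3
G–J: √((34.5)² + (-39.5)²) = √(1190.250 + 1560.250) = 52.4
G–K: √((-19.2)² + (-31.4)²) = √(368.640 + 985.960) = 36.8
H–I: √((-37.8)² + (23.9)²) = √(1428.840 + 571.210) = 44.7
H–J: √((7.0)² + (-16.0)²) = √(49.000 + 256.000) = 17.5
H–K: √((-46.7)² + (-7.9)²) = √(2180.890 + 62.410) = 47.4
I–J: √((44.8)² + (-39.9)²) = √(2007.040 + 1592.010) = 60.0
I–K: √((-8.9)² + (-31.8)²) = √(79.210 + 1011.240) = 33.0
J–K: √((-53.7)² + (8.1)²) = √(2883.690 + 65.610) = 54.3
Closest pair: G–I at 10.3.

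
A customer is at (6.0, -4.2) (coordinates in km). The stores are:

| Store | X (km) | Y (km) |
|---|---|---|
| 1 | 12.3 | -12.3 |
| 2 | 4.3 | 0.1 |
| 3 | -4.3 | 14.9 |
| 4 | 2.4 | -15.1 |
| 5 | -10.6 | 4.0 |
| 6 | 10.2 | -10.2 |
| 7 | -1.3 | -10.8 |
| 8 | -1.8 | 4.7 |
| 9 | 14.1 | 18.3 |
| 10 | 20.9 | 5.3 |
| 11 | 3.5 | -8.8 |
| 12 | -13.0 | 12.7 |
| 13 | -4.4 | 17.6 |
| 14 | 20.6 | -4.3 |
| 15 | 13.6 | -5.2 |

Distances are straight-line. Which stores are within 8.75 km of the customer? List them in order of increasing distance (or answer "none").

Distances from (6.0, -4.2):
1: √((6.3)² + (-8.1)²) = √(39.690 + 65.610) = 10.3 km
2: √((-1.7)² + (4.3)²) = √(2.890 + 18.490) = 4.6 km
3: √((-10.3)² + (19.1)²) = √(106.090 + 364.810) = 21.7 km
4: √((-3.6)² + (-10.9)²) = √(12.960 + 118.810) = 11.5 km
5: √((-16.6)² + (8.2)²) = √(275.560 + 67.240) = 18.5 km
6: √((4.2)² + (-6.0)²) = √(17.640 + 36.000) = 7.3 km
7: √((-7.3)² + (-6.6)²) = √(53.290 + 43.560) = 9.8 km
8: √((-7.8)² + (8.9)²) = √(60.840 + 79.210) = 11.8 km
9: √((8.1)² + (22.5)²) = √(65.610 + 506.250) = 23.9 km
10: √((14.9)² + (9.5)²) = √(222.010 + 90.250) = 17.7 km
11: √((-2.5)² + (-4.6)²) = √(6.250 + 21.160) = 5.2 km
12: √((-19.0)² + (16.9)²) = √(361.000 + 285.610) = 25.4 km
13: √((-10.4)² + (21.8)²) = √(108.160 + 475.240) = 24.2 km
14: √((14.6)² + (-0.1)²) = √(213.160 + 0.010) = 14.6 km
15: √((7.6)² + (-1.0)²) = √(57.760 + 1.000) = 7.7 km
Threshold 8.75 km: 2 (4.6 km), 11 (5.2 km), 6 (7.3 km), 15 (7.7 km) are within range.

2, 11, 6, 15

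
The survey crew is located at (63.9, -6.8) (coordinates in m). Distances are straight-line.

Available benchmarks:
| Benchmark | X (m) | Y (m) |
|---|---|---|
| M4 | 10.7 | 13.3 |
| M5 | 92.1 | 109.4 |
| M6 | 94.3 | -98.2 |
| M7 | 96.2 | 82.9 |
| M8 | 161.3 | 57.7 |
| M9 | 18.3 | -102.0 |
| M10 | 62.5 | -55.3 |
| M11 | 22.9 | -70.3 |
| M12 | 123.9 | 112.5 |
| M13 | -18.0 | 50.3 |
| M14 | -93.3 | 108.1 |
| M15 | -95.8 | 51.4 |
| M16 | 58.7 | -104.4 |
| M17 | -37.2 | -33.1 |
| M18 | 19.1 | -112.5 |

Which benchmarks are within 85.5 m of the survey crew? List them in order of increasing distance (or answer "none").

Distances from (63.9, -6.8):
M4: √((-53.2)² + (20.1)²) = √(2830.240 + 404.010) = 56.9 m
M5: √((28.2)² + (116.2)²) = √(795.240 + 13502.440) = 119.6 m
M6: √((30.4)² + (-91.4)²) = √(924.160 + 8353.960) = 96.3 m
M7: √((32.3)² + (89.7)²) = √(1043.290 + 8046.090) = 95.3 m
M8: √((97.4)² + (64.5)²) = √(9486.760 + 4160.250) = 116.8 m
M9: √((-45.6)² + (-95.2)²) = √(2079.360 + 9063.040) = 105.6 m
M10: √((-1.4)² + (-48.5)²) = √(1.960 + 2352.250) = 48.5 m
M11: √((-41.0)² + (-63.5)²) = √(1681.000 + 4032.250) = 75.6 m
M12: √((60.0)² + (119.3)²) = √(3600.000 + 14232.490) = 133.5 m
M13: √((-81.9)² + (57.1)²) = √(6707.610 + 3260.410) = 99.8 m
M14: √((-157.2)² + (114.9)²) = √(24711.840 + 13202.010) = 194.7 m
M15: √((-159.7)² + (58.2)²) = √(25504.090 + 3387.240) = 170.0 m
M16: √((-5.2)² + (-97.6)²) = √(27.040 + 9525.760) = 97.7 m
M17: √((-101.1)² + (-26.3)²) = √(10221.210 + 691.690) = 104.5 m
M18: √((-44.8)² + (-105.7)²) = √(2007.040 + 11172.490) = 114.8 m
Threshold 85.5 m: M10 (48.5 m), M4 (56.9 m), M11 (75.6 m) are within range.

M10, M4, M11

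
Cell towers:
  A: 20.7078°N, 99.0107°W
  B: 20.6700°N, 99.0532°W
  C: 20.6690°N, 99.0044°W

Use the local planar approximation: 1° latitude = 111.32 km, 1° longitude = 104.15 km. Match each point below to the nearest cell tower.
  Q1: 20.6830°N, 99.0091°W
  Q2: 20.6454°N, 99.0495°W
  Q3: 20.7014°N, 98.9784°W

Q1→C; Q2→B; Q3→A

Q1 at 20.6830°N, 99.0091°W:
  A: 2.7658 km
  B: 4.8156 km
  C: 1.6335 km
  → nearest: C (1.6335 km)
Q2 at 20.6454°N, 99.0495°W:
  A: 8.0363 km
  B: 2.7655 km
  C: 5.3819 km
  → nearest: B (2.7655 km)
Q3 at 20.7014°N, 98.9784°W:
  A: 3.4387 km
  B: 8.5387 km
  C: 4.5102 km
  → nearest: A (3.4387 km)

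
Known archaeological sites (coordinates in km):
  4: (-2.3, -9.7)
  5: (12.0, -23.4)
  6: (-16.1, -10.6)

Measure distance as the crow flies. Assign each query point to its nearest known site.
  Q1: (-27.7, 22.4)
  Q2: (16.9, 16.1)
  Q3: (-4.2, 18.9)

Q1 at (-27.7, 22.4):
  4: √((25.4)² + (-32.1)²) = √(645.160 + 1030.410) = 40.9 km
  5: √((39.7)² + (-45.8)²) = √(1576.090 + 2097.640) = 60.6 km
  6: √((11.6)² + (-33.0)²) = √(134.560 + 1089.000) = 35.0 km
  → nearest: 6 (35.0 km)
Q2 at (16.9, 16.1):
  4: √((-19.2)² + (-25.8)²) = √(368.640 + 665.640) = 32.2 km
  5: √((-4.9)² + (-39.5)²) = √(24.010 + 1560.250) = 39.8 km
  6: √((-33.0)² + (-26.7)²) = √(1089.000 + 712.890) = 42.4 km
  → nearest: 4 (32.2 km)
Q3 at (-4.2, 18.9):
  4: √((1.9)² + (-28.6)²) = √(3.610 + 817.960) = 28.7 km
  5: √((16.2)² + (-42.3)²) = √(262.440 + 1789.290) = 45.3 km
  6: √((-11.9)² + (-29.5)²) = √(141.610 + 870.250) = 31.8 km
  → nearest: 4 (28.7 km)

Q1→6; Q2→4; Q3→4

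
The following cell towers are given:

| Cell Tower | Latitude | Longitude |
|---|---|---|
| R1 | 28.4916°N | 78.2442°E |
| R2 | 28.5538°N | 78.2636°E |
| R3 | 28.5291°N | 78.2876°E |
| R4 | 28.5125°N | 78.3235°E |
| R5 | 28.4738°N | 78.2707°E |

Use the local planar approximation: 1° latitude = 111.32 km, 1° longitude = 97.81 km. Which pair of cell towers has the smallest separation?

R1 and R5

Pairwise distances:
R1–R5: 3.2626 km
R2–R3: 3.6154 km
R3–R4: 3.9679 km
R1–R3: 5.9537 km
R3–R5: 6.3741 km
R4–R5: 6.7253 km
R1–R2: 7.1794 km
R2–R4: 7.4473 km
R1–R4: 8.0978 km
R2–R5: 8.9326 km
Closest pair: R1–R5 at 3.2626 km.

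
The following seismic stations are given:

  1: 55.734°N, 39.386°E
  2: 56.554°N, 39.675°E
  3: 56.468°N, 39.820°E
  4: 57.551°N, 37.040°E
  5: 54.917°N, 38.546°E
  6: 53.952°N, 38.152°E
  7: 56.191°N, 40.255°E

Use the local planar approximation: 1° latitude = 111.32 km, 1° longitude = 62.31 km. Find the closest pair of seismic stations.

Pairwise distances:
1–2: 93.042 km
1–3: 86.068 km
1–4: 249.561 km
1–5: 104.934 km
1–6: 212.753 km
1–7: 74.297 km
2–3: 13.164 km
2–4: 198.180 km
2–5: 195.338 km
2–6: 304.804 km
2–7: 54.212 km
3–4: 211.046 km
3–5: 190.032 km
3–6: 298.743 km
3–7: 41.055 km
4–5: 307.867 km
4–6: 406.588 km
4–7: 251.100 km
5–6: 110.193 km
5–7: 177.350 km
6–7: 281.592 km
Closest pair: 2–3 at 13.164 km.

2 and 3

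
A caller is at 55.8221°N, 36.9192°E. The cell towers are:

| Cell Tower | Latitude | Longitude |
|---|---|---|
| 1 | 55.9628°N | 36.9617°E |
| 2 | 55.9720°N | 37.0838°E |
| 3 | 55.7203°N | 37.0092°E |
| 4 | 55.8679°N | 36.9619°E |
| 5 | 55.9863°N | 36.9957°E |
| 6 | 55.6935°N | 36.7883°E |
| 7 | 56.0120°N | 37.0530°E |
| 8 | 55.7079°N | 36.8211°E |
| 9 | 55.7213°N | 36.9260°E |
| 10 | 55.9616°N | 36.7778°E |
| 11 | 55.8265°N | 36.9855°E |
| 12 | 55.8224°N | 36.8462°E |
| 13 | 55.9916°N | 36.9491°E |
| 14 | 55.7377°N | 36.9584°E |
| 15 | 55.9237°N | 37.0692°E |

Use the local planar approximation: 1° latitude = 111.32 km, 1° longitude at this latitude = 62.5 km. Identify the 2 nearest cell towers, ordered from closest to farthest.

11, 12

Distances from 55.8221°N, 36.9192°E:
1: √((0.1407·111.32)² + (0.0425·62.5)²) = √(245.320923 + 7.055664) = 15.8864 km
2: √((0.1499·111.32)² + (0.1646·62.5)²) = √(278.451564 + 105.832656) = 19.6032 km
3: √((-0.1018·111.32)² + (0.0900·62.5)²) = √(128.422746 + 31.640625) = 12.6516 km
4: √((0.0458·111.32)² + (0.0427·62.5)²) = √(25.994254 + 7.122227) = 5.7547 km
5: √((0.1642·111.32)² + (0.0765·62.5)²) = √(334.112482 + 22.860352) = 18.8937 km
6: √((-0.1286·111.32)² + (-0.1309·62.5)²) = √(204.940755 + 66.932852) = 16.4886 km
7: √((0.1899·111.32)² + (0.1338·62.5)²) = √(446.885563 + 69.931406) = 22.7336 km
8: √((-0.1142·111.32)² + (-0.0981·62.5)²) = √(161.613860 + 37.592227) = 14.1140 km
9: √((-0.1008·111.32)² + (0.0068·62.5)²) = √(125.912098 + 0.180625) = 11.2291 km
10: √((0.1395·111.32)² + (-0.1414·62.5)²) = √(241.154189 + 78.101406) = 17.8677 km
11: √((0.0044·111.32)² + (0.0663·62.5)²) = √(0.239912 + 17.170664) = 4.1726 km
12: √((0.0003·111.32)² + (-0.0730·62.5)²) = √(0.001115 + 20.816406) = 4.5626 km
13: √((0.1695·111.32)² + (0.0299·62.5)²) = √(356.029349 + 3.492227) = 18.9611 km
14: √((-0.0844·111.32)² + (0.0392·62.5)²) = √(88.273691 + 6.002500) = 9.7096 km
15: √((0.1016·111.32)² + (0.1500·62.5)²) = √(127.918633 + 87.890625) = 14.6904 km
Sorted: 11 (4.1726 km) < 12 (4.5626 km) < 4 (5.7547 km) < 14 (9.7096 km) < …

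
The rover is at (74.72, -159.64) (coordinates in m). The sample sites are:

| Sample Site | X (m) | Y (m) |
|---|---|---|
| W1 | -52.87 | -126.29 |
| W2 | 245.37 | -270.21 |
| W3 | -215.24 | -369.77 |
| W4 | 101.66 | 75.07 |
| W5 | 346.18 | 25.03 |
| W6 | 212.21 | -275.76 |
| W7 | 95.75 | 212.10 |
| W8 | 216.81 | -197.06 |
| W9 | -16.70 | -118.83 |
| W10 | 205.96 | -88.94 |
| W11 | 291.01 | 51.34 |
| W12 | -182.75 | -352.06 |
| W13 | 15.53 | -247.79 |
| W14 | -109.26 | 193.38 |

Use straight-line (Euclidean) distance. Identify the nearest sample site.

Distances from (74.72, -159.64):
W1: 131.88 m
W2: 203.34 m
W3: 358.09 m
W4: 236.25 m
W5: 328.32 m
W6: 179.96 m
W7: 372.33 m
W8: 146.93 m
W9: 100.12 m
W10: 149.07 m
W11: 302.15 m
W12: 321.43 m
W13: 106.18 m
W14: 398.09 m
Minimum: W9 at 100.12 m.

W9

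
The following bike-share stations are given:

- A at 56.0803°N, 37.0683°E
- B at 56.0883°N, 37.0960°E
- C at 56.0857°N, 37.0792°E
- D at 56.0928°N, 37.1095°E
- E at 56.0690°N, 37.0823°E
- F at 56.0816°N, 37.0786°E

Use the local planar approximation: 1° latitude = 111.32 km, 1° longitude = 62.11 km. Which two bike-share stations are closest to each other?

Pairwise distances:
C–F: 0.4579 km
A–F: 0.6559 km
A–C: 0.9054 km
B–D: 0.9767 km
B–C: 1.0828 km
B–F: 1.3131 km
E–F: 1.4213 km
A–E: 1.5292 km
C–E: 1.8690 km
A–B: 1.9373 km
C–D: 2.0412 km
D–F: 2.2886 km
B–E: 2.3108 km
A–D: 2.9128 km
D–E: 3.1422 km
Closest pair: C–F at 0.4579 km.

C and F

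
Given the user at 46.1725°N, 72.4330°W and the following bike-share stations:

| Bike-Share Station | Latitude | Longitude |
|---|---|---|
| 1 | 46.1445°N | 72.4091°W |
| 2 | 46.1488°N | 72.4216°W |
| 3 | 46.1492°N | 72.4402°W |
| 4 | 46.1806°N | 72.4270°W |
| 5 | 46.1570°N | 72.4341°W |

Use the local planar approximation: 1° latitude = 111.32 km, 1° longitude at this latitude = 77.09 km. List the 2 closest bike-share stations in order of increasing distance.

Distances from 46.1725°N, 72.4330°W:
1: √((-0.0280·111.32)² + (0.0239·77.09)²) = √(9.715440 + 3.394626) = 3.6208 km
2: √((-0.0237·111.32)² + (0.0114·77.09)²) = √(6.960542 + 0.772335) = 2.7808 km
3: √((-0.0233·111.32)² + (-0.0072·77.09)²) = √(6.727570 + 0.308078) = 2.6525 km
4: √((0.0081·111.32)² + (0.0060·77.09)²) = √(0.813048 + 0.213943) = 1.0134 km
5: √((-0.0155·111.32)² + (-0.0011·77.09)²) = √(2.977212 + 0.007191) = 1.7275 km
Sorted: 4 (1.0134 km) < 5 (1.7275 km) < 3 (2.6525 km) < 2 (2.7808 km) < …

4, 5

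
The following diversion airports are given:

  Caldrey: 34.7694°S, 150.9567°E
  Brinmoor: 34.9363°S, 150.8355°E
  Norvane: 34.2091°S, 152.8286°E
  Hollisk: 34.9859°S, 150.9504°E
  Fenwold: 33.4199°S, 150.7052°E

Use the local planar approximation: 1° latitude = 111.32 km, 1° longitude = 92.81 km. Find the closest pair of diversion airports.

Pairwise distances:
Caldrey–Brinmoor: √((-0.1669·111.32)² + (-0.1212·92.81)²) = √(345.190686 + 126.530372) = 21.7191 km
Caldrey–Norvane: √((0.5603·111.32)² + (1.8719·92.81)²) = √(3890.340732 + 30182.473912) = 184.5882 km
Caldrey–Hollisk: √((-0.2165·111.32)² + (-0.0063·92.81)²) = √(580.847597 + 0.341878) = 24.1079 km
Caldrey–Fenwold: √((1.3495·111.32)² + (-0.2515·92.81)²) = √(22567.953230 + 544.835659) = 152.0289 km
Brinmoor–Norvane: √((0.7272·111.32)² + (1.9931·92.81)²) = √(6553.210761 + 34217.456486) = 201.9175 km
Brinmoor–Hollisk: √((-0.0496·111.32)² + (0.1149·92.81)²) = √(30.486653 + 113.718102) = 12.0085 km
Brinmoor–Fenwold: √((1.5164·111.32)² + (-0.1303·92.81)²) = √(28495.346797 + 146.244108) = 169.2383 km
Norvane–Hollisk: √((-0.7768·111.32)² + (-1.8782·92.81)²) = √(7477.644757 + 30385.977909) = 194.5858 km
Norvane–Fenwold: √((0.7892·111.32)² + (-2.1234·92.81)²) = √(7718.280335 + 38837.670369) = 215.7683 km
Hollisk–Fenwold: √((1.5660·111.32)² + (-0.2452·92.81)²) = √(30389.944767 + 517.881595) = 175.8062 km
Closest pair: Brinmoor–Hollisk at 12.0085 km.

Brinmoor and Hollisk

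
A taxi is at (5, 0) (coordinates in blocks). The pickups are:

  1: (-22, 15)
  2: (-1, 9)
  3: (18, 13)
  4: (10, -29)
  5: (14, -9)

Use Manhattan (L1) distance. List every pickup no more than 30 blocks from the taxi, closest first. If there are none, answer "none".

Distances from (5, 0):
1: 42 blocks
2: 15 blocks
3: 26 blocks
4: 34 blocks
5: 18 blocks
Threshold 30 blocks: 2 (15 blocks), 5 (18 blocks), 3 (26 blocks) are within range.

2, 5, 3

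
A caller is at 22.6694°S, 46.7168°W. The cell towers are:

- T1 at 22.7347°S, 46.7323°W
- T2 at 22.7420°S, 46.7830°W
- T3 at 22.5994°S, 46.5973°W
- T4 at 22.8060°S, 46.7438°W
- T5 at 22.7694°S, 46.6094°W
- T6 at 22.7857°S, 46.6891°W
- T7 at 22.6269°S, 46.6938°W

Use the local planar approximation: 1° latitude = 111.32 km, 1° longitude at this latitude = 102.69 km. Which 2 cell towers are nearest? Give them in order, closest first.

Distances from 22.6694°S, 46.7168°W:
T1: 7.4414 km
T2: 10.5608 km
T3: 14.5365 km
T4: 15.4570 km
T5: 15.6703 km
T6: 13.2553 km
T7: 5.2879 km
Sorted: T7 (5.2879 km) < T1 (7.4414 km) < T2 (10.5608 km) < T6 (13.2553 km) < …

T7, T1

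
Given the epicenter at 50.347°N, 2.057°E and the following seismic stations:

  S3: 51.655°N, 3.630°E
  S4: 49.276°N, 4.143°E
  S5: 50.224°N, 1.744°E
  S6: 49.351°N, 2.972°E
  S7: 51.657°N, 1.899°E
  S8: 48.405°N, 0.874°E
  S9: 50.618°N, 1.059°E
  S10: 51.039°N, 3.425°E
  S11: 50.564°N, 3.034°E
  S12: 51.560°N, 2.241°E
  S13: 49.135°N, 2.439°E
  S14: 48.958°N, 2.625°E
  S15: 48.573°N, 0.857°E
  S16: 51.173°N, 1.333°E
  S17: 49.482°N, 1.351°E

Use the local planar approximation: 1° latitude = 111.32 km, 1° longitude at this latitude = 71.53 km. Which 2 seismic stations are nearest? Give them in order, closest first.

S5, S11

Distances from 50.347°N, 2.057°E:
S3: √((1.308·111.32)² + (1.573·71.53)²) = √(21201.27032 + 12660.00553) = 184.014 km
S4: √((-1.071·111.32)² + (2.086·71.53)²) = √(14214.29541 + 22264.09561) = 190.993 km
S5: √((-0.123·111.32)² + (-0.313·71.53)²) = √(187.48072 + 501.26240) = 26.244 km
S6: √((-0.996·111.32)² + (0.915·71.53)²) = √(12293.20354 + 4283.69596) = 128.751 km
S7: √((1.310·111.32)² + (-0.158·71.53)²) = √(21266.15557 + 127.72933) = 146.266 km
S8: √((-1.942·111.32)² + (-1.183·71.53)²) = √(46735.27973 + 7160.54271) = 232.155 km
S9: √((0.271·111.32)² + (-0.998·71.53)²) = √(910.09133 + 5096.09520) = 77.500 km
S10: √((0.692·111.32)² + (1.368·71.53)²) = √(5934.15088 + 9575.21744) = 124.537 km
S11: √((0.217·111.32)² + (0.977·71.53)²) = √(583.53359 + 4883.88667) = 73.942 km
S12: √((1.213·111.32)² + (0.184·71.53)²) = √(18233.41417 + 173.22561) = 135.671 km
S13: √((-1.212·111.32)² + (0.382·71.53)²) = √(18203.36323 + 746.62611) = 137.659 km
S14: √((-1.389·111.32)² + (0.568·71.53)²) = √(23908.42057 + 1650.71889) = 159.872 km
S15: √((-1.774·111.32)² + (-1.200·71.53)²) = √(38999.01394 + 7367.81890) = 215.330 km
S16: √((0.826·111.32)² + (-0.724·71.53)²) = √(8454.86135 + 2681.96794) = 105.531 km
S17: √((-0.865·111.32)² + (-0.706·71.53)²) = √(9272.11075 + 2550.26818) = 108.731 km
Sorted: S5 (26.244 km) < S11 (73.942 km) < S9 (77.500 km) < S16 (105.531 km) < …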